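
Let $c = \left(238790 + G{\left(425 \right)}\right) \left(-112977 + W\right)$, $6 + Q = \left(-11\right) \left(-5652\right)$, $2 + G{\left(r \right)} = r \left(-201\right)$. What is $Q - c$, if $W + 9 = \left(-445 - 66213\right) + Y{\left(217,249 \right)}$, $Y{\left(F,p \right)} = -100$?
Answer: $27566141238$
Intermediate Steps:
$G{\left(r \right)} = -2 - 201 r$ ($G{\left(r \right)} = -2 + r \left(-201\right) = -2 - 201 r$)
$W = -66767$ ($W = -9 - 66758 = -66767$)
$Q = 62166$ ($Q = -6 - -62172 = -6 + 62172 = 62166$)
$c = -27566079072$ ($c = \left(238790 - 85427\right) \left(-112977 - 66767\right) = \left(238790 - 85427\right) \left(-179744\right) = 153363 \left(-179744\right) = -27566079072$)
$Q - c = 62166 - -27566079072 = 62166 + 27566079072 = 27566141238$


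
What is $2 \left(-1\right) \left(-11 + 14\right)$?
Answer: $-6$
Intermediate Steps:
$2 \left(-1\right) \left(-11 + 14\right) = \left(-2\right) 3 = -6$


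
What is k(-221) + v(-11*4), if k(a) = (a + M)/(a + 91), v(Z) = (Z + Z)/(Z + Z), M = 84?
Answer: 267/130 ≈ 2.0538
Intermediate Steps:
v(Z) = 1 (v(Z) = (2*Z)/((2*Z)) = (2*Z)*(1/(2*Z)) = 1)
k(a) = (84 + a)/(91 + a) (k(a) = (a + 84)/(a + 91) = (84 + a)/(91 + a))
k(-221) + v(-11*4) = (84 - 221)/(91 - 221) + 1 = -137/(-130) + 1 = -1/130*(-137) + 1 = 137/130 + 1 = 267/130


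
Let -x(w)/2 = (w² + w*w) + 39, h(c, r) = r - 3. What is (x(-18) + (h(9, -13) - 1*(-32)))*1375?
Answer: -1867250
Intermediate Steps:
h(c, r) = -3 + r
x(w) = -78 - 4*w² (x(w) = -2*((w² + w*w) + 39) = -2*((w² + w²) + 39) = -2*(2*w² + 39) = -2*(39 + 2*w²) = -78 - 4*w²)
(x(-18) + (h(9, -13) - 1*(-32)))*1375 = ((-78 - 4*(-18)²) + ((-3 - 13) - 1*(-32)))*1375 = ((-78 - 4*324) + (-16 + 32))*1375 = ((-78 - 1296) + 16)*1375 = (-1374 + 16)*1375 = -1358*1375 = -1867250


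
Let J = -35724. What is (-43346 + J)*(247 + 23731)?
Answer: -1895940460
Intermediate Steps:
(-43346 + J)*(247 + 23731) = (-43346 - 35724)*(247 + 23731) = -79070*23978 = -1895940460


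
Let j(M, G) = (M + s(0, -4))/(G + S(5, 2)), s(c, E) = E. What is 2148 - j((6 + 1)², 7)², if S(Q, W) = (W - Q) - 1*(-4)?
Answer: 135447/64 ≈ 2116.4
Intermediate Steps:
S(Q, W) = 4 + W - Q (S(Q, W) = (W - Q) + 4 = 4 + W - Q)
j(M, G) = (-4 + M)/(1 + G) (j(M, G) = (M - 4)/(G + (4 + 2 - 1*5)) = (-4 + M)/(G + (4 + 2 - 5)) = (-4 + M)/(G + 1) = (-4 + M)/(1 + G))
2148 - j((6 + 1)², 7)² = 2148 - ((-4 + (6 + 1)²)/(1 + 7))² = 2148 - ((-4 + 7²)/8)² = 2148 - ((-4 + 49)/8)² = 2148 - ((⅛)*45)² = 2148 - (45/8)² = 2148 - 1*2025/64 = 2148 - 2025/64 = 135447/64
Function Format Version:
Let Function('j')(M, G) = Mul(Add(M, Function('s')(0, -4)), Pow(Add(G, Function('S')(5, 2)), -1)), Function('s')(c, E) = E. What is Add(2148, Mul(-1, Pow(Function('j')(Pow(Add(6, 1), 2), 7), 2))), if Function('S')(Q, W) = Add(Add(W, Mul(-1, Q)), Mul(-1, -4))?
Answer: Rational(135447, 64) ≈ 2116.4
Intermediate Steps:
Function('S')(Q, W) = Add(4, W, Mul(-1, Q)) (Function('S')(Q, W) = Add(Add(W, Mul(-1, Q)), 4) = Add(4, W, Mul(-1, Q)))
Function('j')(M, G) = Mul(Pow(Add(1, G), -1), Add(-4, M)) (Function('j')(M, G) = Mul(Add(M, -4), Pow(Add(G, Add(4, 2, Mul(-1, 5))), -1)) = Mul(Add(-4, M), Pow(Add(G, Add(4, 2, -5)), -1)) = Mul(Add(-4, M), Pow(Add(G, 1), -1)) = Mul(Add(-4, M), Pow(Add(1, G), -1)) = Mul(Pow(Add(1, G), -1), Add(-4, M)))
Add(2148, Mul(-1, Pow(Function('j')(Pow(Add(6, 1), 2), 7), 2))) = Add(2148, Mul(-1, Pow(Mul(Pow(Add(1, 7), -1), Add(-4, Pow(Add(6, 1), 2))), 2))) = Add(2148, Mul(-1, Pow(Mul(Pow(8, -1), Add(-4, Pow(7, 2))), 2))) = Add(2148, Mul(-1, Pow(Mul(Rational(1, 8), Add(-4, 49)), 2))) = Add(2148, Mul(-1, Pow(Mul(Rational(1, 8), 45), 2))) = Add(2148, Mul(-1, Pow(Rational(45, 8), 2))) = Add(2148, Mul(-1, Rational(2025, 64))) = Add(2148, Rational(-2025, 64)) = Rational(135447, 64)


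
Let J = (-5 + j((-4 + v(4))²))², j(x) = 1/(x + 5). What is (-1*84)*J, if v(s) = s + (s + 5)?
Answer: -3864861/1849 ≈ -2090.2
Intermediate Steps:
v(s) = 5 + 2*s (v(s) = s + (5 + s) = 5 + 2*s)
j(x) = 1/(5 + x)
J = 184041/7396 (J = (-5 + 1/(5 + (-4 + (5 + 2*4))²))² = (-5 + 1/(5 + (-4 + (5 + 8))²))² = (-5 + 1/(5 + (-4 + 13)²))² = (-5 + 1/(5 + 9²))² = (-5 + 1/(5 + 81))² = (-5 + 1/86)² = (-429/86)² = 184041/7396 ≈ 24.884)
(-1*84)*J = -1*84*(184041/7396) = -84*184041/7396 = -3864861/1849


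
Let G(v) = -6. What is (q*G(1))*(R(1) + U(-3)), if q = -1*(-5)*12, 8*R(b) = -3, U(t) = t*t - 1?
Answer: -2745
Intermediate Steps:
U(t) = -1 + t**2 (U(t) = t**2 - 1 = -1 + t**2)
R(b) = -3/8 (R(b) = (1/8)*(-3) = -3/8)
q = 60 (q = 5*12 = 60)
(q*G(1))*(R(1) + U(-3)) = (60*(-6))*(-3/8 + (-1 + (-3)**2)) = -360*(-3/8 + (-1 + 9)) = -360*(-3/8 + 8) = -360*61/8 = -2745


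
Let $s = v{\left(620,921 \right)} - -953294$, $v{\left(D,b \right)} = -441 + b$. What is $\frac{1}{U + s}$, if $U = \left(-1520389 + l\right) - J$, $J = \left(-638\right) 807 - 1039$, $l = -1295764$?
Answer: $- \frac{1}{1346474} \approx -7.4268 \cdot 10^{-7}$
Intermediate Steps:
$J = -515905$ ($J = -514866 - 1039 = -515905$)
$s = 953774$ ($s = \left(-441 + 921\right) - -953294 = 480 + 953294 = 953774$)
$U = -2300248$ ($U = \left(-1520389 - 1295764\right) - -515905 = -2816153 + 515905 = -2300248$)
$\frac{1}{U + s} = \frac{1}{-2300248 + 953774} = \frac{1}{-1346474} = - \frac{1}{1346474}$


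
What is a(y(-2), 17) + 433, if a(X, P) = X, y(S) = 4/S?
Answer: 431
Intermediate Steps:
a(y(-2), 17) + 433 = 4/(-2) + 433 = 4*(-½) + 433 = -2 + 433 = 431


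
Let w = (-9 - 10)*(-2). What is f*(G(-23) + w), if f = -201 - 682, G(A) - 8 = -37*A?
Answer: -792051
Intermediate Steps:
G(A) = 8 - 37*A
f = -883
w = 38 (w = -19*(-2) = 38)
f*(G(-23) + w) = -883*((8 - 37*(-23)) + 38) = -883*((8 + 851) + 38) = -883*(859 + 38) = -883*897 = -792051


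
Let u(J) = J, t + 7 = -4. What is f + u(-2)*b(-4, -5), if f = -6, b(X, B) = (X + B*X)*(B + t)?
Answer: 506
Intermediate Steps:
t = -11 (t = -7 - 4 = -11)
b(X, B) = (-11 + B)*(X + B*X) (b(X, B) = (X + B*X)*(B - 11) = (X + B*X)*(-11 + B) = (-11 + B)*(X + B*X))
f + u(-2)*b(-4, -5) = -6 - (-8)*(-11 + (-5)² - 10*(-5)) = -6 - (-8)*(-11 + 25 + 50) = -6 - (-8)*64 = -6 - 2*(-256) = -6 + 512 = 506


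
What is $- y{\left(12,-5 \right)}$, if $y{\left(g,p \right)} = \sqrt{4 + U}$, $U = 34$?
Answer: $- \sqrt{38} \approx -6.1644$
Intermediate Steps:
$y{\left(g,p \right)} = \sqrt{38}$ ($y{\left(g,p \right)} = \sqrt{4 + 34} = \sqrt{38}$)
$- y{\left(12,-5 \right)} = - \sqrt{38}$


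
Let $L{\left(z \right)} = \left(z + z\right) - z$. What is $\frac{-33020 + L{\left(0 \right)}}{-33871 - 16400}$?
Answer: $\frac{2540}{3867} \approx 0.65684$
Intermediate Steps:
$L{\left(z \right)} = z$ ($L{\left(z \right)} = 2 z - z = z$)
$\frac{-33020 + L{\left(0 \right)}}{-33871 - 16400} = \frac{-33020 + 0}{-33871 - 16400} = - \frac{33020}{-50271} = \left(-33020\right) \left(- \frac{1}{50271}\right) = \frac{2540}{3867}$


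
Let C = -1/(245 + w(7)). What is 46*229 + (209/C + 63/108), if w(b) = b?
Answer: -505601/12 ≈ -42133.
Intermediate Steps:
C = -1/252 (C = -1/(245 + 7) = -1/252 ≈ -0.0039683)
46*229 + (209/C + 63/108) = 46*229 + (209/(-1/252) + 63/108) = 10534 + (209*(-252) + 63*(1/108)) = 10534 + (-52668 + 7/12) = 10534 - 632009/12 = -505601/12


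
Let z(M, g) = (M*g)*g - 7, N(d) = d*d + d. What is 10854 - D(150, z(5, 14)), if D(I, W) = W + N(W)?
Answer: -937821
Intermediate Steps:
N(d) = d + d² (N(d) = d² + d = d + d²)
z(M, g) = -7 + M*g² (z(M, g) = M*g² - 7 = -7 + M*g²)
D(I, W) = W + W*(1 + W)
10854 - D(150, z(5, 14)) = 10854 - (-7 + 5*14²)*(2 + (-7 + 5*14²)) = 10854 - (-7 + 5*196)*(2 + (-7 + 5*196)) = 10854 - (-7 + 980)*(2 + (-7 + 980)) = 10854 - 973*(2 + 973) = 10854 - 973*975 = 10854 - 1*948675 = 10854 - 948675 = -937821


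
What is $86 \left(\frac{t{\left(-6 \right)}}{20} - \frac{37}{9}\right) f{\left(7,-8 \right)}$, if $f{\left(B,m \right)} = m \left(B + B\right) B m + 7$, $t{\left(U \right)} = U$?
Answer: $- \frac{35729603}{15} \approx -2.382 \cdot 10^{6}$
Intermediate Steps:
$f{\left(B,m \right)} = 7 + 2 B^{2} m^{2}$ ($f{\left(B,m \right)} = m 2 B B m + 7 = 2 B m B m + 7 = 2 m B^{2} m + 7 = 2 B^{2} m^{2} + 7 = 7 + 2 B^{2} m^{2}$)
$86 \left(\frac{t{\left(-6 \right)}}{20} - \frac{37}{9}\right) f{\left(7,-8 \right)} = 86 \left(- \frac{6}{20} - \frac{37}{9}\right) \left(7 + 2 \cdot 7^{2} \left(-8\right)^{2}\right) = 86 \left(\left(-6\right) \frac{1}{20} - \frac{37}{9}\right) \left(7 + 2 \cdot 49 \cdot 64\right) = 86 \left(- \frac{3}{10} - \frac{37}{9}\right) \left(7 + 6272\right) = 86 \left(- \frac{397}{90}\right) 6279 = \left(- \frac{17071}{45}\right) 6279 = - \frac{35729603}{15}$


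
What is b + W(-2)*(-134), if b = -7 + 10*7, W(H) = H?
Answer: 331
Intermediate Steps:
b = 63 (b = -7 + 70 = 63)
b + W(-2)*(-134) = 63 - 2*(-134) = 63 + 268 = 331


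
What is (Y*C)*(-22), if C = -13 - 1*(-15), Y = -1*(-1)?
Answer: -44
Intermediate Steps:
Y = 1
C = 2 (C = -13 + 15 = 2)
(Y*C)*(-22) = (1*2)*(-22) = 2*(-22) = -44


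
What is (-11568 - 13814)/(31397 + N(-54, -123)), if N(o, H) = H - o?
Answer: -12691/15664 ≈ -0.81020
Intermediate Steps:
(-11568 - 13814)/(31397 + N(-54, -123)) = (-11568 - 13814)/(31397 + (-123 - 1*(-54))) = -25382/(31397 + (-123 + 54)) = -25382/(31397 - 69) = -25382/31328 = -25382*1/31328 = -12691/15664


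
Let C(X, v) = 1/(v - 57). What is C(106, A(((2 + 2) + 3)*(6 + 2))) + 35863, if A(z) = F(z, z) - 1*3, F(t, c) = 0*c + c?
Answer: 143451/4 ≈ 35863.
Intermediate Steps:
F(t, c) = c (F(t, c) = 0 + c = c)
A(z) = -3 + z (A(z) = z - 1*3 = z - 3 = -3 + z)
C(X, v) = 1/(-57 + v)
C(106, A(((2 + 2) + 3)*(6 + 2))) + 35863 = 1/(-57 + (-3 + ((2 + 2) + 3)*(6 + 2))) + 35863 = 1/(-57 + (-3 + (4 + 3)*8)) + 35863 = 1/(-57 + (-3 + 7*8)) + 35863 = 1/(-57 + (-3 + 56)) + 35863 = 1/(-57 + 53) + 35863 = 1/(-4) + 35863 = -¼ + 35863 = 143451/4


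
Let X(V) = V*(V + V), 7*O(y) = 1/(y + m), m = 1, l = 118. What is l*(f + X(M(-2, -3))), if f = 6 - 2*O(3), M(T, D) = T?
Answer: 11505/7 ≈ 1643.6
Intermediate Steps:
O(y) = 1/(7*(1 + y)) (O(y) = 1/(7*(y + 1)) = 1/(7*(1 + y)))
X(V) = 2*V² (X(V) = V*(2*V) = 2*V²)
f = 83/14 (f = 6 - 2/(7*(1 + 3)) = 6 - 2/(7*4) = 6 - 2*1/28 = 6 - 1/14 = 83/14 ≈ 5.9286)
l*(f + X(M(-2, -3))) = 118*(83/14 + 2*(-2)²) = 118*(83/14 + 2*4) = 118*(83/14 + 8) = 118*(195/14) = 11505/7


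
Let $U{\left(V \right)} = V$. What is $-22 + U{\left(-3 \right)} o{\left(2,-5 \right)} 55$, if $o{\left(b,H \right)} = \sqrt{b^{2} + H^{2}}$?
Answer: $-22 - 165 \sqrt{29} \approx -910.55$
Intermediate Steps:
$o{\left(b,H \right)} = \sqrt{H^{2} + b^{2}}$
$-22 + U{\left(-3 \right)} o{\left(2,-5 \right)} 55 = -22 + - 3 \sqrt{\left(-5\right)^{2} + 2^{2}} \cdot 55 = -22 + - 3 \sqrt{25 + 4} \cdot 55 = -22 + - 3 \sqrt{29} \cdot 55 = -22 - 165 \sqrt{29}$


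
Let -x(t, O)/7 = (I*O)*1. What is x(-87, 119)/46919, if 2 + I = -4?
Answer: 4998/46919 ≈ 0.10652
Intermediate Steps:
I = -6 (I = -2 - 4 = -6)
x(t, O) = 42*O (x(t, O) = -7*(-6*O) = -(-42)*O = 42*O)
x(-87, 119)/46919 = (42*119)/46919 = 4998*(1/46919) = 4998/46919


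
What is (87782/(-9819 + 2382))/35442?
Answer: -43891/131791077 ≈ -0.00033303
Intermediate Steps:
(87782/(-9819 + 2382))/35442 = (87782/(-7437))*(1/35442) = (87782*(-1/7437))*(1/35442) = -87782/7437*1/35442 = -43891/131791077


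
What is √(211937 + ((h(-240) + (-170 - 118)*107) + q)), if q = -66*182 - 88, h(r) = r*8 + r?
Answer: √166861 ≈ 408.49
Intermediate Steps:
h(r) = 9*r (h(r) = 8*r + r = 9*r)
q = -12100 (q = -12012 - 88 = -12100)
√(211937 + ((h(-240) + (-170 - 118)*107) + q)) = √(211937 + ((9*(-240) + (-170 - 118)*107) - 12100)) = √(211937 + ((-2160 - 288*107) - 12100)) = √(211937 + ((-2160 - 30816) - 12100)) = √(211937 + (-32976 - 12100)) = √(211937 - 45076) = √166861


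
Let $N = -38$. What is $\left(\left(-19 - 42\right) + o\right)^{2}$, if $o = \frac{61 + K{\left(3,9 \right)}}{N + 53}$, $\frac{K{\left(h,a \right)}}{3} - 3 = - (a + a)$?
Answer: $\frac{808201}{225} \approx 3592.0$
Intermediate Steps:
$K{\left(h,a \right)} = 9 - 6 a$ ($K{\left(h,a \right)} = 9 + 3 \left(- (a + a)\right) = 9 + 3 \left(- 2 a\right) = 9 - 6 a$)
$o = \frac{16}{15}$ ($o = \frac{61 + \left(9 - 54\right)}{-38 + 53} = \frac{61 + \left(9 - 54\right)}{15} = \left(61 - 45\right) \frac{1}{15} = 16 \cdot \frac{1}{15} = \frac{16}{15} \approx 1.0667$)
$\left(\left(-19 - 42\right) + o\right)^{2} = \left(\left(-19 - 42\right) + \frac{16}{15}\right)^{2} = \left(-61 + \frac{16}{15}\right)^{2} = \left(- \frac{899}{15}\right)^{2} = \frac{808201}{225}$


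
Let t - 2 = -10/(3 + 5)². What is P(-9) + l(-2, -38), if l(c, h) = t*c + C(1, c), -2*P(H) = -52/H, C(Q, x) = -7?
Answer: -1955/144 ≈ -13.576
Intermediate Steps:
t = 59/32 (t = 2 - 10/(3 + 5)² = 2 - 10/(8²) = 2 - 10/64 = 2 - 10*1/64 = 2 - 5/32 = 59/32 ≈ 1.8438)
P(H) = 26/H (P(H) = -(-26)/H = 26/H)
l(c, h) = -7 + 59*c/32 (l(c, h) = 59*c/32 - 7 = -7 + 59*c/32)
P(-9) + l(-2, -38) = 26/(-9) + (-7 + (59/32)*(-2)) = 26*(-⅑) + (-7 - 59/16) = -26/9 - 171/16 = -1955/144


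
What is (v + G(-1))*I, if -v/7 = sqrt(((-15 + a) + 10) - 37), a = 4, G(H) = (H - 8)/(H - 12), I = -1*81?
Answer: -729/13 + 567*I*sqrt(38) ≈ -56.077 + 3495.2*I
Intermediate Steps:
I = -81
G(H) = (-8 + H)/(-12 + H)
v = -7*I*sqrt(38) (v = -7*sqrt(((-15 + 4) + 10) - 37) = -7*sqrt((-11 + 10) - 37) = -7*sqrt(-1 - 37) = -7*I*sqrt(38) ≈ -43.151*I)
(v + G(-1))*I = (-7*I*sqrt(38) + (-8 - 1)/(-12 - 1))*(-81) = (-7*I*sqrt(38) - 9/(-13))*(-81) = (-7*I*sqrt(38) - 1/13*(-9))*(-81) = (-7*I*sqrt(38) + 9/13)*(-81) = (9/13 - 7*I*sqrt(38))*(-81) = -729/13 + 567*I*sqrt(38)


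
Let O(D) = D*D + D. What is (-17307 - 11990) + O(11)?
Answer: -29165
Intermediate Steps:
O(D) = D + D**2 (O(D) = D**2 + D = D + D**2)
(-17307 - 11990) + O(11) = (-17307 - 11990) + 11*(1 + 11) = -29297 + 11*12 = -29297 + 132 = -29165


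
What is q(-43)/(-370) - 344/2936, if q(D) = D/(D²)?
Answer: -683763/5838970 ≈ -0.11710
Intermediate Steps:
q(D) = 1/D (q(D) = D/D² = 1/D)
q(-43)/(-370) - 344/2936 = 1/(-43*(-370)) - 344/2936 = -1/43*(-1/370) - 344*1/2936 = 1/15910 - 43/367 = -683763/5838970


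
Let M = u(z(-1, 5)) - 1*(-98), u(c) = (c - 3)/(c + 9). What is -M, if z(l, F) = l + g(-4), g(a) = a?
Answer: -96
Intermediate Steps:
z(l, F) = -4 + l (z(l, F) = l - 4 = -4 + l)
u(c) = (-3 + c)/(9 + c)
M = 96 (M = (-3 + (-4 - 1))/(9 + (-4 - 1)) - 1*(-98) = (-3 - 5)/(9 - 5) + 98 = -8/4 + 98 = (1/4)*(-8) + 98 = -2 + 98 = 96)
-M = -1*96 = -96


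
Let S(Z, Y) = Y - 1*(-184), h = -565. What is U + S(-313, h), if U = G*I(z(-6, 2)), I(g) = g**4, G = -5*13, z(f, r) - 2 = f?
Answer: -17021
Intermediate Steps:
z(f, r) = 2 + f
S(Z, Y) = 184 + Y (S(Z, Y) = Y + 184 = 184 + Y)
G = -65
U = -16640 (U = -65*(2 - 6)**4 = -65*(-4)**4 = -65*256 = -16640)
U + S(-313, h) = -16640 + (184 - 565) = -16640 - 381 = -17021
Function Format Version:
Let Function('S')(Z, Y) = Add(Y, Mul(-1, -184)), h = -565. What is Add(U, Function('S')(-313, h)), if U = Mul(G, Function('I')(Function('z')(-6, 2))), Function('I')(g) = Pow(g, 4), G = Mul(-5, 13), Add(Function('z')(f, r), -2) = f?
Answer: -17021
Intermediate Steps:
Function('z')(f, r) = Add(2, f)
Function('S')(Z, Y) = Add(184, Y) (Function('S')(Z, Y) = Add(Y, 184) = Add(184, Y))
G = -65
U = -16640 (U = Mul(-65, Pow(Add(2, -6), 4)) = Mul(-65, Pow(-4, 4)) = Mul(-65, 256) = -16640)
Add(U, Function('S')(-313, h)) = Add(-16640, Add(184, -565)) = Add(-16640, -381) = -17021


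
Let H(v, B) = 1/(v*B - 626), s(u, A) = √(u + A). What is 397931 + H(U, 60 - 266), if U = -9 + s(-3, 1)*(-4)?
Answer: (-488659269*I + 327895144*√2)/(4*(-307*I + 206*√2)) ≈ 3.9793e+5 - 0.00036621*I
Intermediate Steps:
s(u, A) = √(A + u)
U = -9 - 4*I*√2 (U = -9 + √(1 - 3)*(-4) = -9 + √(-2)*(-4) = -9 + (I*√2)*(-4) = -9 - 4*I*√2 ≈ -9.0 - 5.6569*I)
H(v, B) = 1/(-626 + B*v) (H(v, B) = 1/(B*v - 626) = 1/(-626 + B*v))
397931 + H(U, 60 - 266) = 397931 + 1/(-626 + (60 - 266)*(-9 - 4*I*√2)) = 397931 + 1/(-626 - 206*(-9 - 4*I*√2)) = 397931 + 1/(-626 + (1854 + 824*I*√2)) = 397931 + 1/(1228 + 824*I*√2)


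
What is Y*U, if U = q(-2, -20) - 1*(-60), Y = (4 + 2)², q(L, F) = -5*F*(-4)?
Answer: -12240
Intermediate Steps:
q(L, F) = 20*F
Y = 36 (Y = 6² = 36)
U = -340 (U = 20*(-20) - 1*(-60) = -400 + 60 = -340)
Y*U = 36*(-340) = -12240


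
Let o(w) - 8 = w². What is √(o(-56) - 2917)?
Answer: √227 ≈ 15.067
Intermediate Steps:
o(w) = 8 + w²
√(o(-56) - 2917) = √((8 + (-56)²) - 2917) = √((8 + 3136) - 2917) = √(3144 - 2917) = √227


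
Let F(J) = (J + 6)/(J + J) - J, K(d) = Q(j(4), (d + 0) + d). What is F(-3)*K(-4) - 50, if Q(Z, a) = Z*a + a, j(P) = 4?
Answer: -150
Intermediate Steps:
Q(Z, a) = a + Z*a
K(d) = 10*d (K(d) = ((d + 0) + d)*(1 + 4) = (d + d)*5 = (2*d)*5 = 10*d)
F(J) = -J + (6 + J)/(2*J) (F(J) = (6 + J)/((2*J)) - J = (6 + J)*(1/(2*J)) - J = (6 + J)/(2*J) - J = -J + (6 + J)/(2*J))
F(-3)*K(-4) - 50 = (½ - 1*(-3) + 3/(-3))*(10*(-4)) - 50 = (½ + 3 + 3*(-⅓))*(-40) - 50 = (½ + 3 - 1)*(-40) - 50 = (5/2)*(-40) - 50 = -100 - 50 = -150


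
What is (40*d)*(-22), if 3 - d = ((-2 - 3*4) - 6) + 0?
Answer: -20240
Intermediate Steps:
d = 23 (d = 3 - (((-2 - 3*4) - 6) + 0) = 3 - (((-2 - 1*12) - 6) + 0) = 3 - (((-2 - 12) - 6) + 0) = 3 - ((-14 - 6) + 0) = 3 - (-20 + 0) = 3 - 1*(-20) = 3 + 20 = 23)
(40*d)*(-22) = (40*23)*(-22) = 920*(-22) = -20240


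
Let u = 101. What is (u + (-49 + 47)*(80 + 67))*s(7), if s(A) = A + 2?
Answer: -1737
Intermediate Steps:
s(A) = 2 + A
(u + (-49 + 47)*(80 + 67))*s(7) = (101 + (-49 + 47)*(80 + 67))*(2 + 7) = (101 - 2*147)*9 = (101 - 294)*9 = -193*9 = -1737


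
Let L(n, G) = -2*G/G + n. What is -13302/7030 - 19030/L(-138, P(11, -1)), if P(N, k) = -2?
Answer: 6595931/49210 ≈ 134.04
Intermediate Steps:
L(n, G) = -2 + n (L(n, G) = -2*1 + n = -2 + n)
-13302/7030 - 19030/L(-138, P(11, -1)) = -13302/7030 - 19030/(-2 - 138) = -13302*1/7030 - 19030/(-140) = -6651/3515 - 19030*(-1/140) = -6651/3515 + 1903/14 = 6595931/49210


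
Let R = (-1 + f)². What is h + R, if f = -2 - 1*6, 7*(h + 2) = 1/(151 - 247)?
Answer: 53087/672 ≈ 78.999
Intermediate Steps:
h = -1345/672 (h = -2 + 1/(7*(151 - 247)) = -2 + (⅐)/(-96) = -2 + (⅐)*(-1/96) = -2 - 1/672 = -1345/672 ≈ -2.0015)
f = -8 (f = -2 - 6 = -8)
R = 81 (R = (-1 - 8)² = (-9)² = 81)
h + R = -1345/672 + 81 = 53087/672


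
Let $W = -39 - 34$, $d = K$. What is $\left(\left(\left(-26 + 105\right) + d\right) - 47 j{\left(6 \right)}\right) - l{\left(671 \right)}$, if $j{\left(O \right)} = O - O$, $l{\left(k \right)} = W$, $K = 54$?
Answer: $206$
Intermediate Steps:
$d = 54$
$W = -73$
$l{\left(k \right)} = -73$
$j{\left(O \right)} = 0$
$\left(\left(\left(-26 + 105\right) + d\right) - 47 j{\left(6 \right)}\right) - l{\left(671 \right)} = \left(\left(\left(-26 + 105\right) + 54\right) - 0\right) - -73 = \left(\left(79 + 54\right) + 0\right) + 73 = \left(133 + 0\right) + 73 = 133 + 73 = 206$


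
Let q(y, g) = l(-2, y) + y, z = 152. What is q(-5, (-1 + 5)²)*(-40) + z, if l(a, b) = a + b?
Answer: 632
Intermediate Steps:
q(y, g) = -2 + 2*y (q(y, g) = (-2 + y) + y = -2 + 2*y)
q(-5, (-1 + 5)²)*(-40) + z = (-2 + 2*(-5))*(-40) + 152 = (-2 - 10)*(-40) + 152 = -12*(-40) + 152 = 480 + 152 = 632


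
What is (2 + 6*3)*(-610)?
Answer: -12200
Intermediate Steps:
(2 + 6*3)*(-610) = (2 + 18)*(-610) = 20*(-610) = -12200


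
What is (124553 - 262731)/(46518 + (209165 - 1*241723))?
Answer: -69089/6980 ≈ -9.8981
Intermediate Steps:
(124553 - 262731)/(46518 + (209165 - 1*241723)) = -138178/(46518 + (209165 - 241723)) = -138178/(46518 - 32558) = -138178/13960 = -138178*1/13960 = -69089/6980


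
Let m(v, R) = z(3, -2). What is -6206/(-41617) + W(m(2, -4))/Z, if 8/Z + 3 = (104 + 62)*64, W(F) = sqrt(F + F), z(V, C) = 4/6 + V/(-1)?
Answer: 6206/41617 + 10621*I*sqrt(42)/24 ≈ 0.14912 + 2868.0*I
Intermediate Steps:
z(V, C) = 2/3 - V (z(V, C) = 4*(1/6) + V*(-1) = 2/3 - V)
m(v, R) = -7/3 (m(v, R) = 2/3 - 1*3 = 2/3 - 3 = -7/3)
W(F) = sqrt(2)*sqrt(F) (W(F) = sqrt(2*F) = sqrt(2)*sqrt(F))
Z = 8/10621 (Z = 8/(-3 + (104 + 62)*64) = 8/(-3 + 166*64) = 8/(-3 + 10624) = 8/10621 ≈ 0.00075322)
-6206/(-41617) + W(m(2, -4))/Z = -6206/(-41617) + (sqrt(2)*sqrt(-7/3))/(8/10621) = -6206*(-1/41617) + (sqrt(2)*(I*sqrt(21)/3))*(10621/8) = 6206/41617 + (I*sqrt(42)/3)*(10621/8) = 6206/41617 + 10621*I*sqrt(42)/24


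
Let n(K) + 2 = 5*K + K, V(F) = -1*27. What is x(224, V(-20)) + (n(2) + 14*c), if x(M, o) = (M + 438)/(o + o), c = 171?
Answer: 64577/27 ≈ 2391.7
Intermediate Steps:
V(F) = -27
n(K) = -2 + 6*K (n(K) = -2 + (5*K + K) = -2 + 6*K)
x(M, o) = (438 + M)/(2*o) (x(M, o) = (438 + M)/((2*o)) = (438 + M)*(1/(2*o)) = (438 + M)/(2*o))
x(224, V(-20)) + (n(2) + 14*c) = (1/2)*(438 + 224)/(-27) + ((-2 + 6*2) + 14*171) = (1/2)*(-1/27)*662 + ((-2 + 12) + 2394) = -331/27 + (10 + 2394) = -331/27 + 2404 = 64577/27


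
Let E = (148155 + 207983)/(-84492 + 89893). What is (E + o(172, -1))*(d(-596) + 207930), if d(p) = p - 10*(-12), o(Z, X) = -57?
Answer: 10016086574/5401 ≈ 1.8545e+6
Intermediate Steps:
E = 356138/5401 ≈ 65.939
d(p) = 120 + p (d(p) = p + 120 = 120 + p)
(E + o(172, -1))*(d(-596) + 207930) = (356138/5401 - 57)*((120 - 596) + 207930) = 48281*(-476 + 207930)/5401 = (48281/5401)*207454 = 10016086574/5401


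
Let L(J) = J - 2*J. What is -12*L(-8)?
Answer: -96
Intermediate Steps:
L(J) = -J
-12*L(-8) = -(-12)*(-8) = -12*8 = -96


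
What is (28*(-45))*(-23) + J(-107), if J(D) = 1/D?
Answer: 3100859/107 ≈ 28980.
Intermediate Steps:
(28*(-45))*(-23) + J(-107) = (28*(-45))*(-23) + 1/(-107) = -1260*(-23) - 1/107 = 28980 - 1/107 = 3100859/107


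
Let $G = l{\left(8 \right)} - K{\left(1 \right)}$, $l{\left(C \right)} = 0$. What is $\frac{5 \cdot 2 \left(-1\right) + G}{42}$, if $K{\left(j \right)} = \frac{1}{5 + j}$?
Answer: $- \frac{61}{252} \approx -0.24206$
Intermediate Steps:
$G = - \frac{1}{6}$ ($G = 0 - \frac{1}{5 + 1} = 0 - \frac{1}{6} = - \frac{1}{6} \approx -0.16667$)
$\frac{5 \cdot 2 \left(-1\right) + G}{42} = \frac{5 \cdot 2 \left(-1\right) - \frac{1}{6}}{42} = \frac{10 \left(-1\right) - \frac{1}{6}}{42} = \frac{-10 - \frac{1}{6}}{42} = \frac{1}{42} \left(- \frac{61}{6}\right) = - \frac{61}{252}$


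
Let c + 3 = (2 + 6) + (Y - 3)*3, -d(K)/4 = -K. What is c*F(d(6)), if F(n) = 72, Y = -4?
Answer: -1152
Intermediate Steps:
d(K) = 4*K (d(K) = -(-4)*K = 4*K)
c = -16 (c = -3 + ((2 + 6) + (-4 - 3)*3) = -3 + (8 - 7*3) = -3 + (8 - 21) = -3 - 13 = -16)
c*F(d(6)) = -16*72 = -1152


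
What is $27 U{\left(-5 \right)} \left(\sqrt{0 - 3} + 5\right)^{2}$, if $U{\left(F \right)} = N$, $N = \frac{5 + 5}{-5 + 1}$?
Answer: $-1485 - 675 i \sqrt{3} \approx -1485.0 - 1169.1 i$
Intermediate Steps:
$N = - \frac{5}{2}$ ($N = \frac{10}{-4} = 10 \left(- \frac{1}{4}\right) = - \frac{5}{2} \approx -2.5$)
$U{\left(F \right)} = - \frac{5}{2}$
$27 U{\left(-5 \right)} \left(\sqrt{0 - 3} + 5\right)^{2} = 27 \left(- \frac{5}{2}\right) \left(\sqrt{0 - 3} + 5\right)^{2} = - \frac{135 \left(\sqrt{-3} + 5\right)^{2}}{2} = - \frac{135 \left(i \sqrt{3} + 5\right)^{2}}{2} = - \frac{135 \left(5 + i \sqrt{3}\right)^{2}}{2}$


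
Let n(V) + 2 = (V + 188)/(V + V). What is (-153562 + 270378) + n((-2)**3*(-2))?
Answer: 934563/8 ≈ 1.1682e+5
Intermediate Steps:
n(V) = -2 + (188 + V)/(2*V) (n(V) = -2 + (V + 188)/(V + V) = -2 + (188 + V)/((2*V)) = -2 + (188 + V)*(1/(2*V)) = -2 + (188 + V)/(2*V))
(-153562 + 270378) + n((-2)**3*(-2)) = (-153562 + 270378) + (-3/2 + 94/(((-2)**3*(-2)))) = 116816 + (-3/2 + 94/((-8*(-2)))) = 116816 + (-3/2 + 94/16) = 116816 + (-3/2 + 94*(1/16)) = 116816 + (-3/2 + 47/8) = 116816 + 35/8 = 934563/8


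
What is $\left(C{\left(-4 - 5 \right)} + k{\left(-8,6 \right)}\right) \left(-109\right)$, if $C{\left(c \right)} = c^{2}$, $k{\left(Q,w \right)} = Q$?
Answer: $-7957$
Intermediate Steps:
$\left(C{\left(-4 - 5 \right)} + k{\left(-8,6 \right)}\right) \left(-109\right) = \left(\left(-4 - 5\right)^{2} - 8\right) \left(-109\right) = \left(\left(-9\right)^{2} - 8\right) \left(-109\right) = \left(81 - 8\right) \left(-109\right) = 73 \left(-109\right) = -7957$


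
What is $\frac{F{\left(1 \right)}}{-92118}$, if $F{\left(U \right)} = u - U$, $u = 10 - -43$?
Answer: $- \frac{2}{3543} \approx -0.00056449$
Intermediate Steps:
$u = 53$ ($u = 10 + 43 = 53$)
$F{\left(U \right)} = 53 - U$
$\frac{F{\left(1 \right)}}{-92118} = \frac{53 - 1}{-92118} = \left(53 - 1\right) \left(- \frac{1}{92118}\right) = 52 \left(- \frac{1}{92118}\right) = - \frac{2}{3543}$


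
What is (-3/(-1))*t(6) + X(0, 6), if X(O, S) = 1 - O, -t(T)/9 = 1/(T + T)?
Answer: -5/4 ≈ -1.2500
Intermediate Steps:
t(T) = -9/(2*T) (t(T) = -9/(T + T) = -9*1/(2*T) = -9/(2*T))
(-3/(-1))*t(6) + X(0, 6) = (-3/(-1))*(-9/2/6) + (1 - 1*0) = (-3*(-1))*(-9/2*⅙) + (1 + 0) = 3*(-¾) + 1 = -9/4 + 1 = -5/4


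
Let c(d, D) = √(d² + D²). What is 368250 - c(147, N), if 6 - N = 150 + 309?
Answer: 368250 - 3*√25202 ≈ 3.6777e+5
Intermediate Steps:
N = -453 (N = 6 - (150 + 309) = 6 - 1*459 = 6 - 459 = -453)
c(d, D) = √(D² + d²)
368250 - c(147, N) = 368250 - √((-453)² + 147²) = 368250 - √(205209 + 21609) = 368250 - √226818 = 368250 - 3*√25202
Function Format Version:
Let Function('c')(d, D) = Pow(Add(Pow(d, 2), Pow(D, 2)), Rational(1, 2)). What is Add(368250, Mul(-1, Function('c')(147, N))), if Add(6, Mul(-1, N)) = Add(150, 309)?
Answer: Add(368250, Mul(-3, Pow(25202, Rational(1, 2)))) ≈ 3.6777e+5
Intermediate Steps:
N = -453 (N = Add(6, Mul(-1, Add(150, 309))) = Add(6, Mul(-1, 459)) = Add(6, -459) = -453)
Function('c')(d, D) = Pow(Add(Pow(D, 2), Pow(d, 2)), Rational(1, 2))
Add(368250, Mul(-1, Function('c')(147, N))) = Add(368250, Mul(-1, Pow(Add(Pow(-453, 2), Pow(147, 2)), Rational(1, 2)))) = Add(368250, Mul(-1, Pow(Add(205209, 21609), Rational(1, 2)))) = Add(368250, Mul(-1, Pow(226818, Rational(1, 2)))) = Add(368250, Mul(-1, Mul(3, Pow(25202, Rational(1, 2))))) = Add(368250, Mul(-3, Pow(25202, Rational(1, 2))))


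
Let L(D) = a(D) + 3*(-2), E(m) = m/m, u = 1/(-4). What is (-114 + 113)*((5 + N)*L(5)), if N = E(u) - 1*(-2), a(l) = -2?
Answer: 64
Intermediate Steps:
u = -¼ ≈ -0.25000
E(m) = 1
N = 3 (N = 1 - 1*(-2) = 1 + 2 = 3)
L(D) = -8 (L(D) = -2 + 3*(-2) = -2 - 6 = -8)
(-114 + 113)*((5 + N)*L(5)) = (-114 + 113)*((5 + 3)*(-8)) = -8*(-8) = -1*(-64) = 64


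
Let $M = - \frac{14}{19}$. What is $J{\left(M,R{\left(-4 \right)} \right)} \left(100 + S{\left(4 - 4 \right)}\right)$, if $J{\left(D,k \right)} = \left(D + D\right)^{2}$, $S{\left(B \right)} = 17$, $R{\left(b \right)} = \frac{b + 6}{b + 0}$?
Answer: $\frac{91728}{361} \approx 254.09$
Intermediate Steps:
$R{\left(b \right)} = \frac{6 + b}{b}$
$M = - \frac{14}{19}$ ($M = \left(-14\right) \frac{1}{19} = - \frac{14}{19} \approx -0.73684$)
$J{\left(D,k \right)} = 4 D^{2}$ ($J{\left(D,k \right)} = \left(2 D\right)^{2} = 4 D^{2}$)
$J{\left(M,R{\left(-4 \right)} \right)} \left(100 + S{\left(4 - 4 \right)}\right) = 4 \left(- \frac{14}{19}\right)^{2} \left(100 + 17\right) = 4 \cdot \frac{196}{361} \cdot 117 = \frac{784}{361} \cdot 117 = \frac{91728}{361}$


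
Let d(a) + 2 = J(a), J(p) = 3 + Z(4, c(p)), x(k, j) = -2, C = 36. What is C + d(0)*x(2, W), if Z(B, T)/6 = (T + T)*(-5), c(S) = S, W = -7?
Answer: 34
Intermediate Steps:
Z(B, T) = -60*T (Z(B, T) = 6*((T + T)*(-5)) = 6*((2*T)*(-5)) = 6*(-10*T) = -60*T)
J(p) = 3 - 60*p
d(a) = 1 - 60*a (d(a) = -2 + (3 - 60*a) = 1 - 60*a)
C + d(0)*x(2, W) = 36 + (1 - 60*0)*(-2) = 36 + (1 + 0)*(-2) = 36 + 1*(-2) = 36 - 2 = 34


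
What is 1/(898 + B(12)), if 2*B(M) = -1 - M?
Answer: 2/1783 ≈ 0.0011217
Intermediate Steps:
B(M) = -1/2 - M/2 (B(M) = (-1 - M)/2 = -1/2 - M/2)
1/(898 + B(12)) = 1/(898 + (-1/2 - 1/2*12)) = 1/(898 + (-1/2 - 6)) = 1/(898 - 13/2) = 1/(1783/2) = 2/1783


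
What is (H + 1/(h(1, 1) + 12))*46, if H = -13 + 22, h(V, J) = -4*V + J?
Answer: 3772/9 ≈ 419.11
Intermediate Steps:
h(V, J) = J - 4*V
H = 9
(H + 1/(h(1, 1) + 12))*46 = (9 + 1/((1 - 4*1) + 12))*46 = (9 + 1/((1 - 4) + 12))*46 = (9 + 1/(-3 + 12))*46 = (9 + 1/9)*46 = (82/9)*46 = 3772/9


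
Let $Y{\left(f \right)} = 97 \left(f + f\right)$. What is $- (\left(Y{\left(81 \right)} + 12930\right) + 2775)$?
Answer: $-31419$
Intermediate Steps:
$Y{\left(f \right)} = 194 f$ ($Y{\left(f \right)} = 97 \cdot 2 f = 194 f$)
$- (\left(Y{\left(81 \right)} + 12930\right) + 2775) = - (\left(194 \cdot 81 + 12930\right) + 2775) = - (\left(15714 + 12930\right) + 2775) = - (28644 + 2775) = \left(-1\right) 31419 = -31419$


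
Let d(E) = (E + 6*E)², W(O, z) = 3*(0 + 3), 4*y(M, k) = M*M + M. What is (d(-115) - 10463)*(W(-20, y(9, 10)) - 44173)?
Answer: -28157288168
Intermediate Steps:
y(M, k) = M/4 + M²/4 (y(M, k) = (M*M + M)/4 = (M² + M)/4 = (M + M²)/4 = M/4 + M²/4)
W(O, z) = 9 (W(O, z) = 3*3 = 9)
d(E) = 49*E² (d(E) = (7*E)² = 49*E²)
(d(-115) - 10463)*(W(-20, y(9, 10)) - 44173) = (49*(-115)² - 10463)*(9 - 44173) = (49*13225 - 10463)*(-44164) = (648025 - 10463)*(-44164) = 637562*(-44164) = -28157288168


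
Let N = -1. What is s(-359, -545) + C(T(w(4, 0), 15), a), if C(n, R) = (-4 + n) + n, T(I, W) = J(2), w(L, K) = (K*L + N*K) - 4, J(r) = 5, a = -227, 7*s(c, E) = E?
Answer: -503/7 ≈ -71.857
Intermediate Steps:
s(c, E) = E/7
w(L, K) = -4 - K + K*L (w(L, K) = (K*L - K) - 4 = (-K + K*L) - 4 = -4 - K + K*L)
T(I, W) = 5
C(n, R) = -4 + 2*n
s(-359, -545) + C(T(w(4, 0), 15), a) = (⅐)*(-545) + (-4 + 2*5) = -545/7 + (-4 + 10) = -545/7 + 6 = -503/7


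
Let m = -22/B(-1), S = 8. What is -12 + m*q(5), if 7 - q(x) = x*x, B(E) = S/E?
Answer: -123/2 ≈ -61.500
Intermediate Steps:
B(E) = 8/E
m = 11/4 (m = -22/(8/(-1)) = -22/(8*(-1)) = -22/(-8) = -22*(-⅛) = 11/4 ≈ 2.7500)
q(x) = 7 - x² (q(x) = 7 - x*x = 7 - x²)
-12 + m*q(5) = -12 + 11*(7 - 1*5²)/4 = -12 + 11*(7 - 1*25)/4 = -12 + 11*(7 - 25)/4 = -12 + (11/4)*(-18) = -12 - 99/2 = -123/2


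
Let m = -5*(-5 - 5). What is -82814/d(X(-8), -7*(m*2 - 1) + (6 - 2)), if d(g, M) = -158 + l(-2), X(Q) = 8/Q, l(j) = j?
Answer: 41407/80 ≈ 517.59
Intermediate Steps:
m = 50 (m = -5*(-10) = 50)
d(g, M) = -160 (d(g, M) = -158 - 2 = -160)
-82814/d(X(-8), -7*(m*2 - 1) + (6 - 2)) = -82814/(-160) = -82814*(-1/160) = 41407/80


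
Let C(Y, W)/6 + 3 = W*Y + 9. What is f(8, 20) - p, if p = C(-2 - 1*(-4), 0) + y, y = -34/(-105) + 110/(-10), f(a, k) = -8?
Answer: -3499/105 ≈ -33.324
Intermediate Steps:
y = -1121/105 (y = -34*(-1/105) + 110*(-⅒) = 34/105 - 11 = -1121/105 ≈ -10.676)
C(Y, W) = 36 + 6*W*Y (C(Y, W) = -18 + 6*(W*Y + 9) = -18 + 6*(9 + W*Y) = -18 + (54 + 6*W*Y) = 36 + 6*W*Y)
p = 2659/105 (p = (36 + 6*0*(-2 - 1*(-4))) - 1121/105 = (36 + 6*0*(-2 + 4)) - 1121/105 = (36 + 6*0*2) - 1121/105 = (36 + 0) - 1121/105 = 36 - 1121/105 = 2659/105 ≈ 25.324)
f(8, 20) - p = -8 - 1*2659/105 = -8 - 2659/105 = -3499/105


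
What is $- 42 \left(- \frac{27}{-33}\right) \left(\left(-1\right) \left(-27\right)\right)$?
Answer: $- \frac{10206}{11} \approx -927.82$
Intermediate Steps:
$- 42 \left(- \frac{27}{-33}\right) \left(\left(-1\right) \left(-27\right)\right) = - 42 \left(\left(-27\right) \left(- \frac{1}{33}\right)\right) 27 = \left(-42\right) \frac{9}{11} \cdot 27 = \left(- \frac{378}{11}\right) 27 = - \frac{10206}{11}$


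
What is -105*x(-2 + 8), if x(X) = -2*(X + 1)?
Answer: 1470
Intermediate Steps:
x(X) = -2 - 2*X (x(X) = -2*(1 + X) = -2 - 2*X)
-105*x(-2 + 8) = -105*(-2 - 2*(-2 + 8)) = -105*(-2 - 2*6) = -105*(-2 - 12) = -105*(-14) = 1470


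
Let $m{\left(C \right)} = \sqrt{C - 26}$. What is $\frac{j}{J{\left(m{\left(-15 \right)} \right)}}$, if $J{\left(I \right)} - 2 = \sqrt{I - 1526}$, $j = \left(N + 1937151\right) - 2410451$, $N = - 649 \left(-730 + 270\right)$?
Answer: $- \frac{174760}{2 + \sqrt{-1526 + i \sqrt{41}}} \approx -237.75 + 4461.0 i$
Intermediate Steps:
$N = 298540$ ($N = \left(-649\right) \left(-460\right) = 298540$)
$m{\left(C \right)} = \sqrt{-26 + C}$
$j = -174760$ ($j = \left(298540 + 1937151\right) - 2410451 = 2235691 - 2410451 = -174760$)
$J{\left(I \right)} = 2 + \sqrt{-1526 + I}$ ($J{\left(I \right)} = 2 + \sqrt{I - 1526} = 2 + \sqrt{-1526 + I}$)
$\frac{j}{J{\left(m{\left(-15 \right)} \right)}} = - \frac{174760}{2 + \sqrt{-1526 + \sqrt{-26 - 15}}} = - \frac{174760}{2 + \sqrt{-1526 + \sqrt{-41}}} = - \frac{174760}{2 + \sqrt{-1526 + i \sqrt{41}}}$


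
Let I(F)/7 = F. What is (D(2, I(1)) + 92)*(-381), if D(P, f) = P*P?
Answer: -36576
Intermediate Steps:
I(F) = 7*F
D(P, f) = P²
(D(2, I(1)) + 92)*(-381) = (2² + 92)*(-381) = (4 + 92)*(-381) = 96*(-381) = -36576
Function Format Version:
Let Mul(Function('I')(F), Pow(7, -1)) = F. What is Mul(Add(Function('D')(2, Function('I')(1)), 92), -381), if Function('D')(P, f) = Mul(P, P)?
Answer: -36576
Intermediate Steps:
Function('I')(F) = Mul(7, F)
Function('D')(P, f) = Pow(P, 2)
Mul(Add(Function('D')(2, Function('I')(1)), 92), -381) = Mul(Add(Pow(2, 2), 92), -381) = Mul(Add(4, 92), -381) = Mul(96, -381) = -36576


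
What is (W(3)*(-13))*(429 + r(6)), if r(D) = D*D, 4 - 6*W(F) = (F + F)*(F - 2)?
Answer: 2015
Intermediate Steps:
W(F) = ⅔ - F*(-2 + F)/3 (W(F) = ⅔ - (F + F)*(F - 2)/6 = ⅔ - 2*F*(-2 + F)/6 = ⅔ - F*(-2 + F)/3)
r(D) = D²
(W(3)*(-13))*(429 + r(6)) = ((⅔ - ⅓*3² + (⅔)*3)*(-13))*(429 + 6²) = ((⅔ - ⅓*9 + 2)*(-13))*(429 + 36) = ((⅔ - 3 + 2)*(-13))*465 = -⅓*(-13)*465 = (13/3)*465 = 2015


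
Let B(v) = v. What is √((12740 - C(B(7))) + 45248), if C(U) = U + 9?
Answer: 2*√14493 ≈ 240.77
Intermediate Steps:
C(U) = 9 + U
√((12740 - C(B(7))) + 45248) = √((12740 - (9 + 7)) + 45248) = √((12740 - 1*16) + 45248) = √((12740 - 16) + 45248) = √(12724 + 45248) = √57972 = 2*√14493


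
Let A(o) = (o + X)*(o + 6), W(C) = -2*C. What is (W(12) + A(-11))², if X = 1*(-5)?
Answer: 3136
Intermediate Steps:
X = -5
A(o) = (-5 + o)*(6 + o) (A(o) = (o - 5)*(o + 6) = (-5 + o)*(6 + o))
(W(12) + A(-11))² = (-2*12 + (-30 - 11 + (-11)²))² = (-24 + (-30 - 11 + 121))² = (-24 + 80)² = 56² = 3136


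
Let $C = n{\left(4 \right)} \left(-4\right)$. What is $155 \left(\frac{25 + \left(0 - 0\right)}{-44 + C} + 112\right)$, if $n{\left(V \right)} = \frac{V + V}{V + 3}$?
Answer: $\frac{1175055}{68} \approx 17280.0$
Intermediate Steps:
$n{\left(V \right)} = \frac{2 V}{3 + V}$
$C = - \frac{32}{7}$ ($C = 2 \cdot 4 \frac{1}{3 + 4} \left(-4\right) = 2 \cdot 4 \cdot \frac{1}{7} \left(-4\right) = \frac{8}{7} \left(-4\right) = - \frac{32}{7} \approx -4.5714$)
$155 \left(\frac{25 + \left(0 - 0\right)}{-44 + C} + 112\right) = 155 \left(\frac{25 + \left(0 - 0\right)}{-44 - \frac{32}{7}} + 112\right) = 155 \left(\frac{25 + \left(0 + 0\right)}{- \frac{340}{7}} + 112\right) = 155 \left(\left(25 + 0\right) \left(- \frac{7}{340}\right) + 112\right) = 155 \left(25 \left(- \frac{7}{340}\right) + 112\right) = 155 \left(- \frac{35}{68} + 112\right) = 155 \cdot \frac{7581}{68} = \frac{1175055}{68}$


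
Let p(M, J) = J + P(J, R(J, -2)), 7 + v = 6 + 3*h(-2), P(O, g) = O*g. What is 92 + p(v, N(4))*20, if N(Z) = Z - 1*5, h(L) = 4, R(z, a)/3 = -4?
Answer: 312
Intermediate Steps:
R(z, a) = -12 (R(z, a) = 3*(-4) = -12)
v = 11 (v = -7 + (6 + 3*4) = -7 + (6 + 12) = -7 + 18 = 11)
N(Z) = -5 + Z (N(Z) = Z - 5 = -5 + Z)
p(M, J) = -11*J (p(M, J) = J + J*(-12) = J - 12*J = -11*J)
92 + p(v, N(4))*20 = 92 - 11*(-5 + 4)*20 = 92 - 11*(-1)*20 = 92 + 11*20 = 92 + 220 = 312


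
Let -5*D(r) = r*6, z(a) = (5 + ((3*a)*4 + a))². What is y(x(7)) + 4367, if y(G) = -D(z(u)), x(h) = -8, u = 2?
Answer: 27601/5 ≈ 5520.2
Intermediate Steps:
z(a) = (5 + 13*a)² (z(a) = (5 + (12*a + a))² = (5 + 13*a)²)
D(r) = -6*r/5 (D(r) = -r*6/5 = -6*r/5)
y(G) = 5766/5 (y(G) = -(-6)*(5 + 13*2)²/5 = -(-6)*(5 + 26)²/5 = -(-6)*31²/5 = -(-6)*961/5 = -1*(-5766/5) = 5766/5)
y(x(7)) + 4367 = 5766/5 + 4367 = 27601/5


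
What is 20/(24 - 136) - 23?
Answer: -649/28 ≈ -23.179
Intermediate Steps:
20/(24 - 136) - 23 = 20/(-112) - 23 = 20*(-1/112) - 23 = -5/28 - 23 = -649/28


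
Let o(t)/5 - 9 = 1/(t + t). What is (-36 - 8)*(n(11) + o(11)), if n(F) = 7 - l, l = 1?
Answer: -2254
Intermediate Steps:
n(F) = 6 (n(F) = 7 - 1*1 = 7 - 1 = 6)
o(t) = 45 + 5/(2*t) (o(t) = 45 + 5/(t + t) = 45 + 5/((2*t)) = 45 + 5*(1/(2*t)) = 45 + 5/(2*t))
(-36 - 8)*(n(11) + o(11)) = (-36 - 8)*(6 + (45 + (5/2)/11)) = -44*(6 + (45 + (5/2)*(1/11))) = -44*(6 + (45 + 5/22)) = -44*(6 + 995/22) = -44*1127/22 = -2254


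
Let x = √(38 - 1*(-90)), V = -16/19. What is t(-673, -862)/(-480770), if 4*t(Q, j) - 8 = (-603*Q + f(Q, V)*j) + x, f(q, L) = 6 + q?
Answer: -980781/1923080 - √2/240385 ≈ -0.51001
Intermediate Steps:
V = -16/19 (V = -16*1/19 = -16/19 ≈ -0.84210)
x = 8*√2 (x = √(38 + 90) = √128 = 8*√2 ≈ 11.314)
t(Q, j) = 2 + 2*√2 - 603*Q/4 + j*(6 + Q)/4 (t(Q, j) = 2 + ((-603*Q + (6 + Q)*j) + 8*√2)/4 = 2 + ((-603*Q + j*(6 + Q)) + 8*√2)/4 = 2 + (-603*Q + 8*√2 + j*(6 + Q))/4 = 2 + (2*√2 - 603*Q/4 + j*(6 + Q)/4) = 2 + 2*√2 - 603*Q/4 + j*(6 + Q)/4)
t(-673, -862)/(-480770) = (2 + 2*√2 - 603/4*(-673) + (¼)*(-862)*(6 - 673))/(-480770) = (2 + 2*√2 + 405819/4 + (¼)*(-862)*(-667))*(-1/480770) = (2 + 2*√2 + 405819/4 + 287477/2)*(-1/480770) = (980781/4 + 2*√2)*(-1/480770) = -980781/1923080 - √2/240385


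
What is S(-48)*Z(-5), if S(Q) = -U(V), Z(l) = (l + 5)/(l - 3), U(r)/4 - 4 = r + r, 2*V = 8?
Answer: 0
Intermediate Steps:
V = 4 (V = (½)*8 = 4)
U(r) = 16 + 8*r (U(r) = 16 + 4*(r + r) = 16 + 4*(2*r) = 16 + 8*r)
Z(l) = (5 + l)/(-3 + l)
S(Q) = -48 (S(Q) = -(16 + 8*4) = -(16 + 32) = -1*48 = -48)
S(-48)*Z(-5) = -48*(5 - 5)/(-3 - 5) = -48*0/(-8) = -(-6)*0 = -48*0 = 0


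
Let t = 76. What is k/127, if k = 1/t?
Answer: 1/9652 ≈ 0.00010361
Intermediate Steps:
k = 1/76 ≈ 0.013158
k/127 = (1/76)/127 = (1/76)*(1/127) = 1/9652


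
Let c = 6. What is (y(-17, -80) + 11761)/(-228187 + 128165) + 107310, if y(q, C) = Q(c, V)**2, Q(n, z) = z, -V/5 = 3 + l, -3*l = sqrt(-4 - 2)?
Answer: 16100023276/150033 + 25*I*sqrt(6)/50011 ≈ 1.0731e+5 + 0.0012245*I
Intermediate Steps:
l = -I*sqrt(6)/3 (l = -sqrt(-4 - 2)/3 = -I*sqrt(6)/3 ≈ -0.8165*I)
V = -15 + 5*I*sqrt(6)/3 (V = -5*(3 - I*sqrt(6)/3) = -15 + 5*I*sqrt(6)/3 ≈ -15.0 + 4.0825*I)
y(q, C) = (-15 + 5*I*sqrt(6)/3)**2
(y(-17, -80) + 11761)/(-228187 + 128165) + 107310 = ((625/3 - 50*I*sqrt(6)) + 11761)/(-228187 + 128165) + 107310 = (35908/3 - 50*I*sqrt(6))/(-100022) + 107310 = (35908/3 - 50*I*sqrt(6))*(-1/100022) + 107310 = (-17954/150033 + 25*I*sqrt(6)/50011) + 107310 = 16100023276/150033 + 25*I*sqrt(6)/50011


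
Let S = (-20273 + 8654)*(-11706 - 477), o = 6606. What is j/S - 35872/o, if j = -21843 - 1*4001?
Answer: -282111430556/51950419659 ≈ -5.4304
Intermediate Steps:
S = 141554277 (S = -11619*(-12183) = 141554277)
j = -25844 (j = -21843 - 4001 = -25844)
j/S - 35872/o = -25844/141554277 - 35872/6606 = -25844*1/141554277 - 35872*1/6606 = -25844/141554277 - 17936/3303 = -282111430556/51950419659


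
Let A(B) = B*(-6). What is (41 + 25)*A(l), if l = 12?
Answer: -4752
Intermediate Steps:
A(B) = -6*B
(41 + 25)*A(l) = (41 + 25)*(-6*12) = 66*(-72) = -4752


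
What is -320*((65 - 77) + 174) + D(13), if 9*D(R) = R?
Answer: -466547/9 ≈ -51839.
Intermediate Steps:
D(R) = R/9
-320*((65 - 77) + 174) + D(13) = -320*((65 - 77) + 174) + (1/9)*13 = -320*(-12 + 174) + 13/9 = -320*162 + 13/9 = -51840 + 13/9 = -466547/9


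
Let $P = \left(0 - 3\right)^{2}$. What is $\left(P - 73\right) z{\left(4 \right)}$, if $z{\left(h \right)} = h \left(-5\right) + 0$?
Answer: $1280$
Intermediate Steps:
$z{\left(h \right)} = - 5 h$ ($z{\left(h \right)} = - 5 h + 0 = - 5 h$)
$P = 9$ ($P = \left(-3\right)^{2} = 9$)
$\left(P - 73\right) z{\left(4 \right)} = \left(9 - 73\right) \left(\left(-5\right) 4\right) = \left(9 - 73\right) \left(-20\right) = \left(-64\right) \left(-20\right) = 1280$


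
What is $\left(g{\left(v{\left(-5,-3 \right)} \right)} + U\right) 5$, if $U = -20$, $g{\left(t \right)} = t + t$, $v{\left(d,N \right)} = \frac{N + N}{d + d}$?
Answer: $-94$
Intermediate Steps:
$v{\left(d,N \right)} = \frac{N}{d}$ ($v{\left(d,N \right)} = \frac{2 N}{2 d} = 2 N \frac{1}{2 d} = \frac{N}{d}$)
$g{\left(t \right)} = 2 t$
$\left(g{\left(v{\left(-5,-3 \right)} \right)} + U\right) 5 = \left(2 \left(- \frac{3}{-5}\right) - 20\right) 5 = \left(2 \left(\left(-3\right) \left(- \frac{1}{5}\right)\right) - 20\right) 5 = \left(2 \cdot \frac{3}{5} - 20\right) 5 = \left(\frac{6}{5} - 20\right) 5 = \left(- \frac{94}{5}\right) 5 = -94$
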